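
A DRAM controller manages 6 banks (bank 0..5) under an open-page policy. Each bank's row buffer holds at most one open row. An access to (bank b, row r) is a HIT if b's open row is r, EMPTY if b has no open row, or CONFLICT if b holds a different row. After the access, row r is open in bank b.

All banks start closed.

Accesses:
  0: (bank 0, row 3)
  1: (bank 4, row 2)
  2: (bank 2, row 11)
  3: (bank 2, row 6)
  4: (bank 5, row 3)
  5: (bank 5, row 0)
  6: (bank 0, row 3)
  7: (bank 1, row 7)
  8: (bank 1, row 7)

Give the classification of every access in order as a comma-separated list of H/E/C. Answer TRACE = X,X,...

TRACE = E,E,E,C,E,C,H,E,H

0: bank 0 row 3 — prev None → EMPTY
1: bank 4 row 2 — prev None → EMPTY
2: bank 2 row 11 — prev None → EMPTY
3: bank 2 row 6 — prev 11 → CONFLICT
4: bank 5 row 3 — prev None → EMPTY
5: bank 5 row 0 — prev 3 → CONFLICT
6: bank 0 row 3 — prev 3 → HIT
7: bank 1 row 7 — prev None → EMPTY
8: bank 1 row 7 — prev 7 → HIT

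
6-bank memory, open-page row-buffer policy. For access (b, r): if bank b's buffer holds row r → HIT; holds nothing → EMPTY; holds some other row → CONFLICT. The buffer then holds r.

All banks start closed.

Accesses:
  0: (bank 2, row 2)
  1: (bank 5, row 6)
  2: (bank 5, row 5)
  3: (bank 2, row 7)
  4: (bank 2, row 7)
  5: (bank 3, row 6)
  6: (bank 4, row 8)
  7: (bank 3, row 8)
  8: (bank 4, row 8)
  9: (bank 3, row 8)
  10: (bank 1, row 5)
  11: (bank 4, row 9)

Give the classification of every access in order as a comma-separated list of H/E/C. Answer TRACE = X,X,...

TRACE = E,E,C,C,H,E,E,C,H,H,E,C

0: bank 2 row 2 — prev None → EMPTY
1: bank 5 row 6 — prev None → EMPTY
2: bank 5 row 5 — prev 6 → CONFLICT
3: bank 2 row 7 — prev 2 → CONFLICT
4: bank 2 row 7 — prev 7 → HIT
5: bank 3 row 6 — prev None → EMPTY
6: bank 4 row 8 — prev None → EMPTY
7: bank 3 row 8 — prev 6 → CONFLICT
8: bank 4 row 8 — prev 8 → HIT
9: bank 3 row 8 — prev 8 → HIT
10: bank 1 row 5 — prev None → EMPTY
11: bank 4 row 9 — prev 8 → CONFLICT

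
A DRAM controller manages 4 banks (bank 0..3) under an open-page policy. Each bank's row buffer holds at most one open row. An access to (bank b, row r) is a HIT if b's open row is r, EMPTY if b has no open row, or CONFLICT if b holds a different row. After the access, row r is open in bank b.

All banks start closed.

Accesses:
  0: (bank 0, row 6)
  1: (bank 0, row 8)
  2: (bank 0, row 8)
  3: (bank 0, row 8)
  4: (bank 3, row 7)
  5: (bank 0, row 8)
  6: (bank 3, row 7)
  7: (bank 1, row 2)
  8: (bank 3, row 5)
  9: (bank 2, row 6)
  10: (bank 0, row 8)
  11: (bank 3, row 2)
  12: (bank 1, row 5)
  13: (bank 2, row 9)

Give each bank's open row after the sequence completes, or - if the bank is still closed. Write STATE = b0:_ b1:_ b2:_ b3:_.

STATE = b0:8 b1:5 b2:9 b3:2

0: bank 0 row 6 — prev None → EMPTY
1: bank 0 row 8 — prev 6 → CONFLICT
2: bank 0 row 8 — prev 8 → HIT
3: bank 0 row 8 — prev 8 → HIT
4: bank 3 row 7 — prev None → EMPTY
5: bank 0 row 8 — prev 8 → HIT
6: bank 3 row 7 — prev 7 → HIT
7: bank 1 row 2 — prev None → EMPTY
8: bank 3 row 5 — prev 7 → CONFLICT
9: bank 2 row 6 — prev None → EMPTY
10: bank 0 row 8 — prev 8 → HIT
11: bank 3 row 2 — prev 5 → CONFLICT
12: bank 1 row 5 — prev 2 → CONFLICT
13: bank 2 row 9 — prev 6 → CONFLICT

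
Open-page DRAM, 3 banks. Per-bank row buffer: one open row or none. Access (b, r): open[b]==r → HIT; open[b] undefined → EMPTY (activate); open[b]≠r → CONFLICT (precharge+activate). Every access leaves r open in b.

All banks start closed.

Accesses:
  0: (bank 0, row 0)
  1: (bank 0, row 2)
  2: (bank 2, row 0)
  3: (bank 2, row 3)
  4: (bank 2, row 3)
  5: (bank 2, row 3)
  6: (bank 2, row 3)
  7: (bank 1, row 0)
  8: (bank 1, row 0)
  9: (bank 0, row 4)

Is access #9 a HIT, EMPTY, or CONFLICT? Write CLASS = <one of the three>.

step 0: bank0 None->0 [EMPTY]
step 1: bank0 0->2 [CONFLICT]
step 2: bank2 None->0 [EMPTY]
step 3: bank2 0->3 [CONFLICT]
step 4: bank2 3->3 [HIT]
step 5: bank2 3->3 [HIT]
step 6: bank2 3->3 [HIT]
step 7: bank1 None->0 [EMPTY]
step 8: bank1 0->0 [HIT]
step 9: bank0 2->4 [CONFLICT]

CLASS = CONFLICT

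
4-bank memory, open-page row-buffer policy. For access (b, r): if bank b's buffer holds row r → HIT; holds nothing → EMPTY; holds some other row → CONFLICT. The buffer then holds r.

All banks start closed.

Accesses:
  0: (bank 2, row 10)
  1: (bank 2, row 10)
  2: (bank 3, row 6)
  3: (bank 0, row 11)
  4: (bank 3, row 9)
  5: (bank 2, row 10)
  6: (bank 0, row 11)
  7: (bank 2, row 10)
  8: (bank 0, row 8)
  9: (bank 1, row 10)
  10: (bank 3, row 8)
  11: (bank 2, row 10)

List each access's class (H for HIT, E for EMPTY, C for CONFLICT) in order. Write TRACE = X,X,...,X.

TRACE = E,H,E,E,C,H,H,H,C,E,C,H

  [0] b2 r10: no row ⇒ E
  [1] b2 r10: had r10 ⇒ H
  [2] b3 r6: no row ⇒ E
  [3] b0 r11: no row ⇒ E
  [4] b3 r9: had r6 ⇒ C
  [5] b2 r10: had r10 ⇒ H
  [6] b0 r11: had r11 ⇒ H
  [7] b2 r10: had r10 ⇒ H
  [8] b0 r8: had r11 ⇒ C
  [9] b1 r10: no row ⇒ E
  [10] b3 r8: had r9 ⇒ C
  [11] b2 r10: had r10 ⇒ H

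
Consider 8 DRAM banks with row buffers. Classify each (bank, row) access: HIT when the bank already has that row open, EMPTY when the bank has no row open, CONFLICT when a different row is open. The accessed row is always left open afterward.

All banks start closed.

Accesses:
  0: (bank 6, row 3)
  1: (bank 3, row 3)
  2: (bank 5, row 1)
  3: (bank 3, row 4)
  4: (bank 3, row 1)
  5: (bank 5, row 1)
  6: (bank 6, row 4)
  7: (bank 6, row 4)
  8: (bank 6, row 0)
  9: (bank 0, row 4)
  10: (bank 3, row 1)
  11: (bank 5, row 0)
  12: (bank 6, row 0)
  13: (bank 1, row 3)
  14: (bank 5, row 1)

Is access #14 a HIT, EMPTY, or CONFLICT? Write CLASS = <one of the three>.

CLASS = CONFLICT

0: bank 6 row 3 — prev None → EMPTY
1: bank 3 row 3 — prev None → EMPTY
2: bank 5 row 1 — prev None → EMPTY
3: bank 3 row 4 — prev 3 → CONFLICT
4: bank 3 row 1 — prev 4 → CONFLICT
5: bank 5 row 1 — prev 1 → HIT
6: bank 6 row 4 — prev 3 → CONFLICT
7: bank 6 row 4 — prev 4 → HIT
8: bank 6 row 0 — prev 4 → CONFLICT
9: bank 0 row 4 — prev None → EMPTY
10: bank 3 row 1 — prev 1 → HIT
11: bank 5 row 0 — prev 1 → CONFLICT
12: bank 6 row 0 — prev 0 → HIT
13: bank 1 row 3 — prev None → EMPTY
14: bank 5 row 1 — prev 0 → CONFLICT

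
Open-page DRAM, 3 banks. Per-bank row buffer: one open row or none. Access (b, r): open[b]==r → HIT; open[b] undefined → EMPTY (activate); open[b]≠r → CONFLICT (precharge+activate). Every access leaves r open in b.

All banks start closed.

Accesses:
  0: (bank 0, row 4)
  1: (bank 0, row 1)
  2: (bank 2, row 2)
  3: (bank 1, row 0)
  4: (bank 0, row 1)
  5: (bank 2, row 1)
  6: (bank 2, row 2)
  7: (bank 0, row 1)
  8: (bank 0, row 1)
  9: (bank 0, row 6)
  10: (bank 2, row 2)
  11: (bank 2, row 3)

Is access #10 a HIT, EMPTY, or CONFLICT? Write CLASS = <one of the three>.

0: bank 0 row 4 — prev None → EMPTY
1: bank 0 row 1 — prev 4 → CONFLICT
2: bank 2 row 2 — prev None → EMPTY
3: bank 1 row 0 — prev None → EMPTY
4: bank 0 row 1 — prev 1 → HIT
5: bank 2 row 1 — prev 2 → CONFLICT
6: bank 2 row 2 — prev 1 → CONFLICT
7: bank 0 row 1 — prev 1 → HIT
8: bank 0 row 1 — prev 1 → HIT
9: bank 0 row 6 — prev 1 → CONFLICT
10: bank 2 row 2 — prev 2 → HIT
11: bank 2 row 3 — prev 2 → CONFLICT

CLASS = HIT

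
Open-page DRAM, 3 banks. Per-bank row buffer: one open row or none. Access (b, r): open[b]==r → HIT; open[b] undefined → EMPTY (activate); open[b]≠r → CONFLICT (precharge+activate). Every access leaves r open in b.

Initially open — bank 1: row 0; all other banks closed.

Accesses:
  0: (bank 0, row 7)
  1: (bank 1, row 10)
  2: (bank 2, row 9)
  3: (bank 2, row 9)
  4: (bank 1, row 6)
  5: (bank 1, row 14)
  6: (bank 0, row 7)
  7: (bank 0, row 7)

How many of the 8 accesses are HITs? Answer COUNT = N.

#0 (0,7) E
#1 (1,10) C  (was 0)
#2 (2,9) E
#3 (2,9) H  (was 9)
#4 (1,6) C  (was 10)
#5 (1,14) C  (was 6)
#6 (0,7) H  (was 7)
#7 (0,7) H  (was 7)

COUNT = 3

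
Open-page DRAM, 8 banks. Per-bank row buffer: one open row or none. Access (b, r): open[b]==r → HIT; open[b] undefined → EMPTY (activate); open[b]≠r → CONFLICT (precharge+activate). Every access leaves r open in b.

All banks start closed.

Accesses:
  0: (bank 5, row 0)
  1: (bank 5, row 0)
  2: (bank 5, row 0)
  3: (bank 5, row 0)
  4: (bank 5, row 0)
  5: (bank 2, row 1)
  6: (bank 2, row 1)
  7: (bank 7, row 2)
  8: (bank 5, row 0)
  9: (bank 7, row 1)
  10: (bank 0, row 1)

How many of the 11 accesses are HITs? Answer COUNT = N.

  [0] b5 r0: no row ⇒ E
  [1] b5 r0: had r0 ⇒ H
  [2] b5 r0: had r0 ⇒ H
  [3] b5 r0: had r0 ⇒ H
  [4] b5 r0: had r0 ⇒ H
  [5] b2 r1: no row ⇒ E
  [6] b2 r1: had r1 ⇒ H
  [7] b7 r2: no row ⇒ E
  [8] b5 r0: had r0 ⇒ H
  [9] b7 r1: had r2 ⇒ C
  [10] b0 r1: no row ⇒ E

COUNT = 6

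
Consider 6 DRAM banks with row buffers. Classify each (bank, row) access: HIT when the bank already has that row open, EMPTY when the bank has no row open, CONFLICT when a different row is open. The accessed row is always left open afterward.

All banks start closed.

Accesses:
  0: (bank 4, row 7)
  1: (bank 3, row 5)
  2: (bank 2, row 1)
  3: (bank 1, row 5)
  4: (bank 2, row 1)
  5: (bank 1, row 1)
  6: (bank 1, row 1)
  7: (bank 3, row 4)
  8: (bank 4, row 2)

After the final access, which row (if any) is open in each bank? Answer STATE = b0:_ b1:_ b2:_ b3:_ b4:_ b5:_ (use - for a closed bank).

  [0] b4 r7: no row ⇒ E
  [1] b3 r5: no row ⇒ E
  [2] b2 r1: no row ⇒ E
  [3] b1 r5: no row ⇒ E
  [4] b2 r1: had r1 ⇒ H
  [5] b1 r1: had r5 ⇒ C
  [6] b1 r1: had r1 ⇒ H
  [7] b3 r4: had r5 ⇒ C
  [8] b4 r2: had r7 ⇒ C

STATE = b0:- b1:1 b2:1 b3:4 b4:2 b5:-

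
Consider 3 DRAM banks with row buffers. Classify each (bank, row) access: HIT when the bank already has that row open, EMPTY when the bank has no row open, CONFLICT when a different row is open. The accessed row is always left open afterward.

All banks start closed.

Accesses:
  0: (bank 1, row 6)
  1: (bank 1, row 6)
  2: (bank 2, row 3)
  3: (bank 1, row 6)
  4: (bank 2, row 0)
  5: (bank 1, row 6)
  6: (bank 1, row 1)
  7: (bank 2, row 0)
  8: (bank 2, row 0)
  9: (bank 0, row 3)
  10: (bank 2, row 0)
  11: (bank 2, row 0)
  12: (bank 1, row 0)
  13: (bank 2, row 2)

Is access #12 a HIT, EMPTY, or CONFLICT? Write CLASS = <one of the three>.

step 0: bank1 None->6 [EMPTY]
step 1: bank1 6->6 [HIT]
step 2: bank2 None->3 [EMPTY]
step 3: bank1 6->6 [HIT]
step 4: bank2 3->0 [CONFLICT]
step 5: bank1 6->6 [HIT]
step 6: bank1 6->1 [CONFLICT]
step 7: bank2 0->0 [HIT]
step 8: bank2 0->0 [HIT]
step 9: bank0 None->3 [EMPTY]
step 10: bank2 0->0 [HIT]
step 11: bank2 0->0 [HIT]
step 12: bank1 1->0 [CONFLICT]
step 13: bank2 0->2 [CONFLICT]

CLASS = CONFLICT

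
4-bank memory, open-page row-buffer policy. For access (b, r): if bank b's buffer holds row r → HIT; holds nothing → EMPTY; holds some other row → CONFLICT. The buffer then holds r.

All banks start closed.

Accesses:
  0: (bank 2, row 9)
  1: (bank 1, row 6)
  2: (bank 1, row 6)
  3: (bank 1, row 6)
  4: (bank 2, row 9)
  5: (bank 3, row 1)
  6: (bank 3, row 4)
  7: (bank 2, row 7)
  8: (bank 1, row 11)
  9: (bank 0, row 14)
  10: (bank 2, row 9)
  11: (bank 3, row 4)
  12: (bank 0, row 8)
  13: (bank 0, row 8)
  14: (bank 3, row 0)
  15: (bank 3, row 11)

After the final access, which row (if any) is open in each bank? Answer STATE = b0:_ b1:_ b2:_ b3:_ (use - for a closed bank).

step 0: bank2 None->9 [EMPTY]
step 1: bank1 None->6 [EMPTY]
step 2: bank1 6->6 [HIT]
step 3: bank1 6->6 [HIT]
step 4: bank2 9->9 [HIT]
step 5: bank3 None->1 [EMPTY]
step 6: bank3 1->4 [CONFLICT]
step 7: bank2 9->7 [CONFLICT]
step 8: bank1 6->11 [CONFLICT]
step 9: bank0 None->14 [EMPTY]
step 10: bank2 7->9 [CONFLICT]
step 11: bank3 4->4 [HIT]
step 12: bank0 14->8 [CONFLICT]
step 13: bank0 8->8 [HIT]
step 14: bank3 4->0 [CONFLICT]
step 15: bank3 0->11 [CONFLICT]

STATE = b0:8 b1:11 b2:9 b3:11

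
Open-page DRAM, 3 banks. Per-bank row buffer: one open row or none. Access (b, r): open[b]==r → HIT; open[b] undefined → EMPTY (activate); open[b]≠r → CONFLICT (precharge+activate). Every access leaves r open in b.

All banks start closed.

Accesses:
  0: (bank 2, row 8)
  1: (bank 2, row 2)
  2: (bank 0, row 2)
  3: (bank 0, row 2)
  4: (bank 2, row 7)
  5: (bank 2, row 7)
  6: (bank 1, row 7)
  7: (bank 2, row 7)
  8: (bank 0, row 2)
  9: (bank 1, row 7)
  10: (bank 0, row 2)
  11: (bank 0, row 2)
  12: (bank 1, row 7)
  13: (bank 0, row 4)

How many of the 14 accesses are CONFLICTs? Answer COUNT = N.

COUNT = 3

0: bank 2 row 8 — prev None → EMPTY
1: bank 2 row 2 — prev 8 → CONFLICT
2: bank 0 row 2 — prev None → EMPTY
3: bank 0 row 2 — prev 2 → HIT
4: bank 2 row 7 — prev 2 → CONFLICT
5: bank 2 row 7 — prev 7 → HIT
6: bank 1 row 7 — prev None → EMPTY
7: bank 2 row 7 — prev 7 → HIT
8: bank 0 row 2 — prev 2 → HIT
9: bank 1 row 7 — prev 7 → HIT
10: bank 0 row 2 — prev 2 → HIT
11: bank 0 row 2 — prev 2 → HIT
12: bank 1 row 7 — prev 7 → HIT
13: bank 0 row 4 — prev 2 → CONFLICT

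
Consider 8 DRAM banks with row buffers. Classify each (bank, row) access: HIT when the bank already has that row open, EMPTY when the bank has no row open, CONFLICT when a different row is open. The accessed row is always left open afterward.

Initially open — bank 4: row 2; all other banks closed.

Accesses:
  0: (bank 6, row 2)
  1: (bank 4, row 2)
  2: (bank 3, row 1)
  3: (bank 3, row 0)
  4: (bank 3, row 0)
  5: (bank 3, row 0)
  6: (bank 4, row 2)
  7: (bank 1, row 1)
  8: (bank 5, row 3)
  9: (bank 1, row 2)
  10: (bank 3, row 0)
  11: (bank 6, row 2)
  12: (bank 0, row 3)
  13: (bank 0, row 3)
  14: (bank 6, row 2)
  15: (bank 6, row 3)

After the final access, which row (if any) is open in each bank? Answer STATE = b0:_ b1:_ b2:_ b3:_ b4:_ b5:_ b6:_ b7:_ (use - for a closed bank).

STATE = b0:3 b1:2 b2:- b3:0 b4:2 b5:3 b6:3 b7:-

0: bank 6 row 2 — prev None → EMPTY
1: bank 4 row 2 — prev 2 → HIT
2: bank 3 row 1 — prev None → EMPTY
3: bank 3 row 0 — prev 1 → CONFLICT
4: bank 3 row 0 — prev 0 → HIT
5: bank 3 row 0 — prev 0 → HIT
6: bank 4 row 2 — prev 2 → HIT
7: bank 1 row 1 — prev None → EMPTY
8: bank 5 row 3 — prev None → EMPTY
9: bank 1 row 2 — prev 1 → CONFLICT
10: bank 3 row 0 — prev 0 → HIT
11: bank 6 row 2 — prev 2 → HIT
12: bank 0 row 3 — prev None → EMPTY
13: bank 0 row 3 — prev 3 → HIT
14: bank 6 row 2 — prev 2 → HIT
15: bank 6 row 3 — prev 2 → CONFLICT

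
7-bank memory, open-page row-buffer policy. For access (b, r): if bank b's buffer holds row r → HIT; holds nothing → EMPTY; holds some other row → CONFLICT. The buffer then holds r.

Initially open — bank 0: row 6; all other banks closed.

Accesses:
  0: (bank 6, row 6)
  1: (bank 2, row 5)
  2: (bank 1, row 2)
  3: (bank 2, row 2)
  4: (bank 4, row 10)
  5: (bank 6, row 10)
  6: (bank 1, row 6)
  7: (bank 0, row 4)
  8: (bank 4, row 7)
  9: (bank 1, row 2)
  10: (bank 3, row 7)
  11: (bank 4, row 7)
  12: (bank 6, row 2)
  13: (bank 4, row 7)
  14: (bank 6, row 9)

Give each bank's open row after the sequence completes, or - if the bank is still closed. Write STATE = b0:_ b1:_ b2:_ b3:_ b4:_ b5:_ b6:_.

STATE = b0:4 b1:2 b2:2 b3:7 b4:7 b5:- b6:9

0: bank 6 row 6 — prev None → EMPTY
1: bank 2 row 5 — prev None → EMPTY
2: bank 1 row 2 — prev None → EMPTY
3: bank 2 row 2 — prev 5 → CONFLICT
4: bank 4 row 10 — prev None → EMPTY
5: bank 6 row 10 — prev 6 → CONFLICT
6: bank 1 row 6 — prev 2 → CONFLICT
7: bank 0 row 4 — prev 6 → CONFLICT
8: bank 4 row 7 — prev 10 → CONFLICT
9: bank 1 row 2 — prev 6 → CONFLICT
10: bank 3 row 7 — prev None → EMPTY
11: bank 4 row 7 — prev 7 → HIT
12: bank 6 row 2 — prev 10 → CONFLICT
13: bank 4 row 7 — prev 7 → HIT
14: bank 6 row 9 — prev 2 → CONFLICT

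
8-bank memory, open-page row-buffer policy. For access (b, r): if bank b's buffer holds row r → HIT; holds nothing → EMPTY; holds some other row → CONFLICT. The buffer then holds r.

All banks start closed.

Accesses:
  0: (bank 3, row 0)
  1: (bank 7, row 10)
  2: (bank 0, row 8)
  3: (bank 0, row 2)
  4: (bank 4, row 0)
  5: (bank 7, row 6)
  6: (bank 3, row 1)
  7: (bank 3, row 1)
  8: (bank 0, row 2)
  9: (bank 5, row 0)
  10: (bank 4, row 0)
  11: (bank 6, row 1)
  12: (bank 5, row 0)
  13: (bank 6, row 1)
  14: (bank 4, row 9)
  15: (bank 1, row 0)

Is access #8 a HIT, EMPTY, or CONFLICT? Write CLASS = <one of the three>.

CLASS = HIT

0: bank 3 row 0 — prev None → EMPTY
1: bank 7 row 10 — prev None → EMPTY
2: bank 0 row 8 — prev None → EMPTY
3: bank 0 row 2 — prev 8 → CONFLICT
4: bank 4 row 0 — prev None → EMPTY
5: bank 7 row 6 — prev 10 → CONFLICT
6: bank 3 row 1 — prev 0 → CONFLICT
7: bank 3 row 1 — prev 1 → HIT
8: bank 0 row 2 — prev 2 → HIT
9: bank 5 row 0 — prev None → EMPTY
10: bank 4 row 0 — prev 0 → HIT
11: bank 6 row 1 — prev None → EMPTY
12: bank 5 row 0 — prev 0 → HIT
13: bank 6 row 1 — prev 1 → HIT
14: bank 4 row 9 — prev 0 → CONFLICT
15: bank 1 row 0 — prev None → EMPTY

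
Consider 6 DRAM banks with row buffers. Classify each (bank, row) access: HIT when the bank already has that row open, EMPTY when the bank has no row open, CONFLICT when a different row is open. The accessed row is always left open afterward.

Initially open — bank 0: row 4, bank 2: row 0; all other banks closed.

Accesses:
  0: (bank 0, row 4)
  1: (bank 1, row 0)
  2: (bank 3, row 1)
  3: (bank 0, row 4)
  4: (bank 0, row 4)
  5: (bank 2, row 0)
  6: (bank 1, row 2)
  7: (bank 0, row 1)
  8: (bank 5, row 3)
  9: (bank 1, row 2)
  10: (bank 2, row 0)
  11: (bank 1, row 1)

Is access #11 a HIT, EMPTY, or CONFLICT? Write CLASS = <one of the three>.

#0 (0,4) H  (was 4)
#1 (1,0) E
#2 (3,1) E
#3 (0,4) H  (was 4)
#4 (0,4) H  (was 4)
#5 (2,0) H  (was 0)
#6 (1,2) C  (was 0)
#7 (0,1) C  (was 4)
#8 (5,3) E
#9 (1,2) H  (was 2)
#10 (2,0) H  (was 0)
#11 (1,1) C  (was 2)

CLASS = CONFLICT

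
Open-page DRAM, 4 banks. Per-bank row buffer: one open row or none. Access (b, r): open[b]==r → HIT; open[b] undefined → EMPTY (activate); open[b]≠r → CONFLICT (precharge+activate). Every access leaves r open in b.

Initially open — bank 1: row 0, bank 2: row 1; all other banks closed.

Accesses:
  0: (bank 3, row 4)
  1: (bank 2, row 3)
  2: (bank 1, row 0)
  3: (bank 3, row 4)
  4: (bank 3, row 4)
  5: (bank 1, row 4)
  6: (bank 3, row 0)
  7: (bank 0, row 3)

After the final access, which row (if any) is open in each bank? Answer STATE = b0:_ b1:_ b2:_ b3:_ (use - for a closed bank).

step 0: bank3 None->4 [EMPTY]
step 1: bank2 1->3 [CONFLICT]
step 2: bank1 0->0 [HIT]
step 3: bank3 4->4 [HIT]
step 4: bank3 4->4 [HIT]
step 5: bank1 0->4 [CONFLICT]
step 6: bank3 4->0 [CONFLICT]
step 7: bank0 None->3 [EMPTY]

STATE = b0:3 b1:4 b2:3 b3:0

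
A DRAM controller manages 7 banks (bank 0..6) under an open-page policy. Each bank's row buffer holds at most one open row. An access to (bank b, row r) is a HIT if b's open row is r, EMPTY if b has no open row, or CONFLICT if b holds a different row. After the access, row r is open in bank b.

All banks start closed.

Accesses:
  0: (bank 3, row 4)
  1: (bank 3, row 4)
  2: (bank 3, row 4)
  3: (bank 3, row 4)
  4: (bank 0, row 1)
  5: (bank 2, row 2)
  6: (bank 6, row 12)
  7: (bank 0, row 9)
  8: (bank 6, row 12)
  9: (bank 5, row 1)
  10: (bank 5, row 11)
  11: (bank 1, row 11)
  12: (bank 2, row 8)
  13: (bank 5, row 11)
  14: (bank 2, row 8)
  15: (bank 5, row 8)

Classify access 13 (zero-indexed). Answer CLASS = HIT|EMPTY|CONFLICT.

step 0: bank3 None->4 [EMPTY]
step 1: bank3 4->4 [HIT]
step 2: bank3 4->4 [HIT]
step 3: bank3 4->4 [HIT]
step 4: bank0 None->1 [EMPTY]
step 5: bank2 None->2 [EMPTY]
step 6: bank6 None->12 [EMPTY]
step 7: bank0 1->9 [CONFLICT]
step 8: bank6 12->12 [HIT]
step 9: bank5 None->1 [EMPTY]
step 10: bank5 1->11 [CONFLICT]
step 11: bank1 None->11 [EMPTY]
step 12: bank2 2->8 [CONFLICT]
step 13: bank5 11->11 [HIT]
step 14: bank2 8->8 [HIT]
step 15: bank5 11->8 [CONFLICT]

CLASS = HIT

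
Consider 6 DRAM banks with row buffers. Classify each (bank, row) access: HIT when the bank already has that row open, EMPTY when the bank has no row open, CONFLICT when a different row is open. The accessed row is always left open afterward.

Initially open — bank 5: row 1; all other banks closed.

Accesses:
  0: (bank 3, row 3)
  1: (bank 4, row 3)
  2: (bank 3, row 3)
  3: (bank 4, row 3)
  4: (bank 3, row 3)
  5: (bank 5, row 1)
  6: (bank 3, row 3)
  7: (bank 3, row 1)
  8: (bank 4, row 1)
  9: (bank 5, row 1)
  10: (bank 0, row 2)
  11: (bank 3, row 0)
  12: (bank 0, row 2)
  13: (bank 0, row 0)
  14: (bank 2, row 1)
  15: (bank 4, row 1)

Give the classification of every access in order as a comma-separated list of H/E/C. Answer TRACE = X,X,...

step 0: bank3 None->3 [EMPTY]
step 1: bank4 None->3 [EMPTY]
step 2: bank3 3->3 [HIT]
step 3: bank4 3->3 [HIT]
step 4: bank3 3->3 [HIT]
step 5: bank5 1->1 [HIT]
step 6: bank3 3->3 [HIT]
step 7: bank3 3->1 [CONFLICT]
step 8: bank4 3->1 [CONFLICT]
step 9: bank5 1->1 [HIT]
step 10: bank0 None->2 [EMPTY]
step 11: bank3 1->0 [CONFLICT]
step 12: bank0 2->2 [HIT]
step 13: bank0 2->0 [CONFLICT]
step 14: bank2 None->1 [EMPTY]
step 15: bank4 1->1 [HIT]

TRACE = E,E,H,H,H,H,H,C,C,H,E,C,H,C,E,H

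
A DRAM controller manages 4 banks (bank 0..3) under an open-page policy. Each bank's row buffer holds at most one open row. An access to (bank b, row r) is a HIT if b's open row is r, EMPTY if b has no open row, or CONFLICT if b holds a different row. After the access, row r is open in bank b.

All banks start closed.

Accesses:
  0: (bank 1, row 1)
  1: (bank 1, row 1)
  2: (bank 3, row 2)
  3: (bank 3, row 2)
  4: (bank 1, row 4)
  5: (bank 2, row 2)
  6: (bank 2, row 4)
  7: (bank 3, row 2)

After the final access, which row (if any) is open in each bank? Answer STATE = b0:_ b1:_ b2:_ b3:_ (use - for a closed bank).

STATE = b0:- b1:4 b2:4 b3:2

#0 (1,1) E
#1 (1,1) H  (was 1)
#2 (3,2) E
#3 (3,2) H  (was 2)
#4 (1,4) C  (was 1)
#5 (2,2) E
#6 (2,4) C  (was 2)
#7 (3,2) H  (was 2)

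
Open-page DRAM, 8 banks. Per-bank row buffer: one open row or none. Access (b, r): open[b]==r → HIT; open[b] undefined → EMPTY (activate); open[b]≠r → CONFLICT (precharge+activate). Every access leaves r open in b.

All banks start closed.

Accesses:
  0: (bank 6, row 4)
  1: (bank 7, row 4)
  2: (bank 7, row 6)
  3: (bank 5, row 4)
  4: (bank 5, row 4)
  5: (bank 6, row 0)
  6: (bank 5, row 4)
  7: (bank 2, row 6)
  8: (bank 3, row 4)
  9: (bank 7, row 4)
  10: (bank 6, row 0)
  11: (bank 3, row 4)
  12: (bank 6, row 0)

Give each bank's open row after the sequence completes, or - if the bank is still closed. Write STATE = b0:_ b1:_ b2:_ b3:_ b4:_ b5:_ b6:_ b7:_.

0: bank 6 row 4 — prev None → EMPTY
1: bank 7 row 4 — prev None → EMPTY
2: bank 7 row 6 — prev 4 → CONFLICT
3: bank 5 row 4 — prev None → EMPTY
4: bank 5 row 4 — prev 4 → HIT
5: bank 6 row 0 — prev 4 → CONFLICT
6: bank 5 row 4 — prev 4 → HIT
7: bank 2 row 6 — prev None → EMPTY
8: bank 3 row 4 — prev None → EMPTY
9: bank 7 row 4 — prev 6 → CONFLICT
10: bank 6 row 0 — prev 0 → HIT
11: bank 3 row 4 — prev 4 → HIT
12: bank 6 row 0 — prev 0 → HIT

STATE = b0:- b1:- b2:6 b3:4 b4:- b5:4 b6:0 b7:4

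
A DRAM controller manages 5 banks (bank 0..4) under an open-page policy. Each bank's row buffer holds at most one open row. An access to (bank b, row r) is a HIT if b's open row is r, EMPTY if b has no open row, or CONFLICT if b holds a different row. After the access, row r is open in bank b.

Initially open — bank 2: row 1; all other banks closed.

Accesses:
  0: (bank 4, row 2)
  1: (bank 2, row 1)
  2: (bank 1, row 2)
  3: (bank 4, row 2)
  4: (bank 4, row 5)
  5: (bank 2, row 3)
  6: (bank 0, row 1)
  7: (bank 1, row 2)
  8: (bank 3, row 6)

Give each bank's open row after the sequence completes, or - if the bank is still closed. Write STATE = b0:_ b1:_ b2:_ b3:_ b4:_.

STATE = b0:1 b1:2 b2:3 b3:6 b4:5

  [0] b4 r2: no row ⇒ E
  [1] b2 r1: had r1 ⇒ H
  [2] b1 r2: no row ⇒ E
  [3] b4 r2: had r2 ⇒ H
  [4] b4 r5: had r2 ⇒ C
  [5] b2 r3: had r1 ⇒ C
  [6] b0 r1: no row ⇒ E
  [7] b1 r2: had r2 ⇒ H
  [8] b3 r6: no row ⇒ E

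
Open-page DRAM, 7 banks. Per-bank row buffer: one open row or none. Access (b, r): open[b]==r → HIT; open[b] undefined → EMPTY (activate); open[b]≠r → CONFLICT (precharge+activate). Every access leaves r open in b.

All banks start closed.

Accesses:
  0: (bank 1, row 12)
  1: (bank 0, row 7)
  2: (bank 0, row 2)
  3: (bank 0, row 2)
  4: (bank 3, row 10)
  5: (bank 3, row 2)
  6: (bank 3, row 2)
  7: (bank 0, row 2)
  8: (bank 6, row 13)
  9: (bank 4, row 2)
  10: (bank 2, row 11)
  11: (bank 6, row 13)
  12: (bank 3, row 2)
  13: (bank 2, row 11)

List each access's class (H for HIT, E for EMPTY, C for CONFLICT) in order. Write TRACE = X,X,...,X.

TRACE = E,E,C,H,E,C,H,H,E,E,E,H,H,H

#0 (1,12) E
#1 (0,7) E
#2 (0,2) C  (was 7)
#3 (0,2) H  (was 2)
#4 (3,10) E
#5 (3,2) C  (was 10)
#6 (3,2) H  (was 2)
#7 (0,2) H  (was 2)
#8 (6,13) E
#9 (4,2) E
#10 (2,11) E
#11 (6,13) H  (was 13)
#12 (3,2) H  (was 2)
#13 (2,11) H  (was 11)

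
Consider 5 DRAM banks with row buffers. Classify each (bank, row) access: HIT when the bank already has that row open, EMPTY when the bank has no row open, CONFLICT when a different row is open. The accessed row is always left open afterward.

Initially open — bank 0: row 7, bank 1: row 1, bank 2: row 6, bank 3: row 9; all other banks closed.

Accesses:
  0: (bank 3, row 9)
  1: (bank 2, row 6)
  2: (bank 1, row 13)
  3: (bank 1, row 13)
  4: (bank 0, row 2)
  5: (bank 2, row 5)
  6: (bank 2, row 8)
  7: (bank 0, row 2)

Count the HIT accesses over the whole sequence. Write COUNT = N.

0: bank 3 row 9 — prev 9 → HIT
1: bank 2 row 6 — prev 6 → HIT
2: bank 1 row 13 — prev 1 → CONFLICT
3: bank 1 row 13 — prev 13 → HIT
4: bank 0 row 2 — prev 7 → CONFLICT
5: bank 2 row 5 — prev 6 → CONFLICT
6: bank 2 row 8 — prev 5 → CONFLICT
7: bank 0 row 2 — prev 2 → HIT

COUNT = 4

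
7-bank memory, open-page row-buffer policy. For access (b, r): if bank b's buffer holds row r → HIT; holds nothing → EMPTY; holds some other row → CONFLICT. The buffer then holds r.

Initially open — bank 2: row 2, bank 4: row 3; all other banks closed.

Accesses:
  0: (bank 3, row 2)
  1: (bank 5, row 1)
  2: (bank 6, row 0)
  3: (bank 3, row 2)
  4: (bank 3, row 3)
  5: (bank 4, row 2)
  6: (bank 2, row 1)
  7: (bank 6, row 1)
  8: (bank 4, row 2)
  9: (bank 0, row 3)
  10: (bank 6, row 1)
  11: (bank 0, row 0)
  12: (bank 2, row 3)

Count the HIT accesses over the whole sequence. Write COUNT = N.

COUNT = 3

  [0] b3 r2: no row ⇒ E
  [1] b5 r1: no row ⇒ E
  [2] b6 r0: no row ⇒ E
  [3] b3 r2: had r2 ⇒ H
  [4] b3 r3: had r2 ⇒ C
  [5] b4 r2: had r3 ⇒ C
  [6] b2 r1: had r2 ⇒ C
  [7] b6 r1: had r0 ⇒ C
  [8] b4 r2: had r2 ⇒ H
  [9] b0 r3: no row ⇒ E
  [10] b6 r1: had r1 ⇒ H
  [11] b0 r0: had r3 ⇒ C
  [12] b2 r3: had r1 ⇒ C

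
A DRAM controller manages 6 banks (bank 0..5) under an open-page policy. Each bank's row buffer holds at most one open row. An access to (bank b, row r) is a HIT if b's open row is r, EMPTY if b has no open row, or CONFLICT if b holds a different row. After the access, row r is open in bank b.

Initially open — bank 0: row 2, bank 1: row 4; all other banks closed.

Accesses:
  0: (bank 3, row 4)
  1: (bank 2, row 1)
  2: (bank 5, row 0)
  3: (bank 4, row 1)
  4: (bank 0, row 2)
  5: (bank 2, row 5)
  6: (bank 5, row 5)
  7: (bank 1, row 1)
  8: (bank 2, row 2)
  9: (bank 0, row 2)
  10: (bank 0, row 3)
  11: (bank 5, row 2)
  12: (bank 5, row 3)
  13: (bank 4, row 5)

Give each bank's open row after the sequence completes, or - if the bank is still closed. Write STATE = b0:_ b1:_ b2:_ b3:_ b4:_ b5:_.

STATE = b0:3 b1:1 b2:2 b3:4 b4:5 b5:3

  [0] b3 r4: no row ⇒ E
  [1] b2 r1: no row ⇒ E
  [2] b5 r0: no row ⇒ E
  [3] b4 r1: no row ⇒ E
  [4] b0 r2: had r2 ⇒ H
  [5] b2 r5: had r1 ⇒ C
  [6] b5 r5: had r0 ⇒ C
  [7] b1 r1: had r4 ⇒ C
  [8] b2 r2: had r5 ⇒ C
  [9] b0 r2: had r2 ⇒ H
  [10] b0 r3: had r2 ⇒ C
  [11] b5 r2: had r5 ⇒ C
  [12] b5 r3: had r2 ⇒ C
  [13] b4 r5: had r1 ⇒ C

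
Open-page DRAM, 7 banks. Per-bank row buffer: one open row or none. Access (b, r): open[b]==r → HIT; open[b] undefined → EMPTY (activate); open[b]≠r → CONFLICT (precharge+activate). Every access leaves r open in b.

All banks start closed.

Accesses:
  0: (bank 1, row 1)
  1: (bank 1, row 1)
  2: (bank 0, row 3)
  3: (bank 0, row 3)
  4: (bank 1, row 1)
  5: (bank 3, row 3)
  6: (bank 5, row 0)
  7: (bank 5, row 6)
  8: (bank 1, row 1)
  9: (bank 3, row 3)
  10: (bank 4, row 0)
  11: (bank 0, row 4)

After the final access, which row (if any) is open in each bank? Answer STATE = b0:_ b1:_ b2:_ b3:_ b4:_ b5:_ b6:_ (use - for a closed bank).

STATE = b0:4 b1:1 b2:- b3:3 b4:0 b5:6 b6:-

0: bank 1 row 1 — prev None → EMPTY
1: bank 1 row 1 — prev 1 → HIT
2: bank 0 row 3 — prev None → EMPTY
3: bank 0 row 3 — prev 3 → HIT
4: bank 1 row 1 — prev 1 → HIT
5: bank 3 row 3 — prev None → EMPTY
6: bank 5 row 0 — prev None → EMPTY
7: bank 5 row 6 — prev 0 → CONFLICT
8: bank 1 row 1 — prev 1 → HIT
9: bank 3 row 3 — prev 3 → HIT
10: bank 4 row 0 — prev None → EMPTY
11: bank 0 row 4 — prev 3 → CONFLICT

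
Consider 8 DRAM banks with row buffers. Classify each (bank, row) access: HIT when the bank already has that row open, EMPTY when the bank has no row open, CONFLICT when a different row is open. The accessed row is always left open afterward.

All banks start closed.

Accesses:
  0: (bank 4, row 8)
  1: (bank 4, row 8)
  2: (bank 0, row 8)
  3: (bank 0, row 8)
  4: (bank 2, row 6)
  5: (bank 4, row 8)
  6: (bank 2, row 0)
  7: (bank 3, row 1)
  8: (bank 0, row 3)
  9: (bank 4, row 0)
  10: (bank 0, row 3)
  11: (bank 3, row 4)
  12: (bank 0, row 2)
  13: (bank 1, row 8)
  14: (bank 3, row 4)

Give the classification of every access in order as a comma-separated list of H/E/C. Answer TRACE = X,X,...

TRACE = E,H,E,H,E,H,C,E,C,C,H,C,C,E,H

  [0] b4 r8: no row ⇒ E
  [1] b4 r8: had r8 ⇒ H
  [2] b0 r8: no row ⇒ E
  [3] b0 r8: had r8 ⇒ H
  [4] b2 r6: no row ⇒ E
  [5] b4 r8: had r8 ⇒ H
  [6] b2 r0: had r6 ⇒ C
  [7] b3 r1: no row ⇒ E
  [8] b0 r3: had r8 ⇒ C
  [9] b4 r0: had r8 ⇒ C
  [10] b0 r3: had r3 ⇒ H
  [11] b3 r4: had r1 ⇒ C
  [12] b0 r2: had r3 ⇒ C
  [13] b1 r8: no row ⇒ E
  [14] b3 r4: had r4 ⇒ H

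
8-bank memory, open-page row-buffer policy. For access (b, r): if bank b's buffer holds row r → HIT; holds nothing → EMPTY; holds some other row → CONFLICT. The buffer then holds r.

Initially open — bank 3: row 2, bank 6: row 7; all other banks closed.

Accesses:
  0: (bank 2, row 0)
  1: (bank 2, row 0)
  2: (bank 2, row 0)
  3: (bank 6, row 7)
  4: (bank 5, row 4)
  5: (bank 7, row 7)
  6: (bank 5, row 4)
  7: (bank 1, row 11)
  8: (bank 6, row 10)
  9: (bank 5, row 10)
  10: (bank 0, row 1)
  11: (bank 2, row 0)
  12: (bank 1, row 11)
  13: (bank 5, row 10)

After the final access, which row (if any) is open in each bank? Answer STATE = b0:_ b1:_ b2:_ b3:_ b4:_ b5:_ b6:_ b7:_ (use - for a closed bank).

step 0: bank2 None->0 [EMPTY]
step 1: bank2 0->0 [HIT]
step 2: bank2 0->0 [HIT]
step 3: bank6 7->7 [HIT]
step 4: bank5 None->4 [EMPTY]
step 5: bank7 None->7 [EMPTY]
step 6: bank5 4->4 [HIT]
step 7: bank1 None->11 [EMPTY]
step 8: bank6 7->10 [CONFLICT]
step 9: bank5 4->10 [CONFLICT]
step 10: bank0 None->1 [EMPTY]
step 11: bank2 0->0 [HIT]
step 12: bank1 11->11 [HIT]
step 13: bank5 10->10 [HIT]

STATE = b0:1 b1:11 b2:0 b3:2 b4:- b5:10 b6:10 b7:7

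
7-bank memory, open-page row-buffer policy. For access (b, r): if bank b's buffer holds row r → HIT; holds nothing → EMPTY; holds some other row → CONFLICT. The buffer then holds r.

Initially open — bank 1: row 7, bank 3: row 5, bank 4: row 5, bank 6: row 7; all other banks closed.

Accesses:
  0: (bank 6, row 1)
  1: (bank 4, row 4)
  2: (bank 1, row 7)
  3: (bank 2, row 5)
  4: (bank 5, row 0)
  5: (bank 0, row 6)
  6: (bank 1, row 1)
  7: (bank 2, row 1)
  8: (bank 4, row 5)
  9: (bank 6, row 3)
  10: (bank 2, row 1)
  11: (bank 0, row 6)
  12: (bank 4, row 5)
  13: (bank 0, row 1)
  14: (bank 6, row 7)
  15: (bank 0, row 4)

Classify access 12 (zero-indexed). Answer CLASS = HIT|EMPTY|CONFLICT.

CLASS = HIT

step 0: bank6 7->1 [CONFLICT]
step 1: bank4 5->4 [CONFLICT]
step 2: bank1 7->7 [HIT]
step 3: bank2 None->5 [EMPTY]
step 4: bank5 None->0 [EMPTY]
step 5: bank0 None->6 [EMPTY]
step 6: bank1 7->1 [CONFLICT]
step 7: bank2 5->1 [CONFLICT]
step 8: bank4 4->5 [CONFLICT]
step 9: bank6 1->3 [CONFLICT]
step 10: bank2 1->1 [HIT]
step 11: bank0 6->6 [HIT]
step 12: bank4 5->5 [HIT]
step 13: bank0 6->1 [CONFLICT]
step 14: bank6 3->7 [CONFLICT]
step 15: bank0 1->4 [CONFLICT]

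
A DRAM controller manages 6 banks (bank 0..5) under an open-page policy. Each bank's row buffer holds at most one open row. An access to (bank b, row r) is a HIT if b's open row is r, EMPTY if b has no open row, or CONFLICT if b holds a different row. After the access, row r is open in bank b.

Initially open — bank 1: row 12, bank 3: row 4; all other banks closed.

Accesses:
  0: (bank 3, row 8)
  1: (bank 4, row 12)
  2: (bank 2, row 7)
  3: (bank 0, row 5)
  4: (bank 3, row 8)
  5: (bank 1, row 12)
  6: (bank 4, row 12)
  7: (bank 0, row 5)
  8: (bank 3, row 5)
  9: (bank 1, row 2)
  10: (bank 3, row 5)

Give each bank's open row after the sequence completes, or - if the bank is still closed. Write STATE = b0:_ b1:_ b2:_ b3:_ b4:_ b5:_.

#0 (3,8) C  (was 4)
#1 (4,12) E
#2 (2,7) E
#3 (0,5) E
#4 (3,8) H  (was 8)
#5 (1,12) H  (was 12)
#6 (4,12) H  (was 12)
#7 (0,5) H  (was 5)
#8 (3,5) C  (was 8)
#9 (1,2) C  (was 12)
#10 (3,5) H  (was 5)

STATE = b0:5 b1:2 b2:7 b3:5 b4:12 b5:-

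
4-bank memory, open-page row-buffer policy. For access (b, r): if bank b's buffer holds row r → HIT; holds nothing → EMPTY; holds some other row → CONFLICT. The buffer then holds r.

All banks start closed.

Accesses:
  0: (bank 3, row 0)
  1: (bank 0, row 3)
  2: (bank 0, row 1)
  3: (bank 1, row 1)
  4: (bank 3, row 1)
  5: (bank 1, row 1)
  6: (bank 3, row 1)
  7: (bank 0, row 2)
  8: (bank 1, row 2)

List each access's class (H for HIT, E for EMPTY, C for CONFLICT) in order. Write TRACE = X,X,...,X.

step 0: bank3 None->0 [EMPTY]
step 1: bank0 None->3 [EMPTY]
step 2: bank0 3->1 [CONFLICT]
step 3: bank1 None->1 [EMPTY]
step 4: bank3 0->1 [CONFLICT]
step 5: bank1 1->1 [HIT]
step 6: bank3 1->1 [HIT]
step 7: bank0 1->2 [CONFLICT]
step 8: bank1 1->2 [CONFLICT]

TRACE = E,E,C,E,C,H,H,C,C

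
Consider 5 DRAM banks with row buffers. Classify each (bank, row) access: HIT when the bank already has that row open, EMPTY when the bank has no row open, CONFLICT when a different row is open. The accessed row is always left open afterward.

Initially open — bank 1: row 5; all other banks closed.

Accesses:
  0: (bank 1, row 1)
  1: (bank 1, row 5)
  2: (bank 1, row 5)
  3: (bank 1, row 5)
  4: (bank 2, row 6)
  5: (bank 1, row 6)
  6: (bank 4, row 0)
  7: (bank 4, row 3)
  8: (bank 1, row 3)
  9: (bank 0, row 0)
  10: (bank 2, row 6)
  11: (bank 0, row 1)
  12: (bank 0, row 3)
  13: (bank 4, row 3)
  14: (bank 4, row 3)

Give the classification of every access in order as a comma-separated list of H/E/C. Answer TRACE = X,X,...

step 0: bank1 5->1 [CONFLICT]
step 1: bank1 1->5 [CONFLICT]
step 2: bank1 5->5 [HIT]
step 3: bank1 5->5 [HIT]
step 4: bank2 None->6 [EMPTY]
step 5: bank1 5->6 [CONFLICT]
step 6: bank4 None->0 [EMPTY]
step 7: bank4 0->3 [CONFLICT]
step 8: bank1 6->3 [CONFLICT]
step 9: bank0 None->0 [EMPTY]
step 10: bank2 6->6 [HIT]
step 11: bank0 0->1 [CONFLICT]
step 12: bank0 1->3 [CONFLICT]
step 13: bank4 3->3 [HIT]
step 14: bank4 3->3 [HIT]

TRACE = C,C,H,H,E,C,E,C,C,E,H,C,C,H,H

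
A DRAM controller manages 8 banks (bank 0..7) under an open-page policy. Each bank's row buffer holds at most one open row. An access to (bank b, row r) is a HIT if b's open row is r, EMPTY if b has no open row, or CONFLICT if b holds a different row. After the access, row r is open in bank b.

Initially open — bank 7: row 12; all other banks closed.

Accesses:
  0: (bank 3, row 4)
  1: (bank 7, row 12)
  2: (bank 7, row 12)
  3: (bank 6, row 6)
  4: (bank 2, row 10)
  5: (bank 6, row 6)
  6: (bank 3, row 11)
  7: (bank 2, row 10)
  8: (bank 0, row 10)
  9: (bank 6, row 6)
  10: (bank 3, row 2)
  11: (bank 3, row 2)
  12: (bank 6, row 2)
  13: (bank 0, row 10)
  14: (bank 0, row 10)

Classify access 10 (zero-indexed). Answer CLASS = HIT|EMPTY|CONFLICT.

CLASS = CONFLICT

#0 (3,4) E
#1 (7,12) H  (was 12)
#2 (7,12) H  (was 12)
#3 (6,6) E
#4 (2,10) E
#5 (6,6) H  (was 6)
#6 (3,11) C  (was 4)
#7 (2,10) H  (was 10)
#8 (0,10) E
#9 (6,6) H  (was 6)
#10 (3,2) C  (was 11)
#11 (3,2) H  (was 2)
#12 (6,2) C  (was 6)
#13 (0,10) H  (was 10)
#14 (0,10) H  (was 10)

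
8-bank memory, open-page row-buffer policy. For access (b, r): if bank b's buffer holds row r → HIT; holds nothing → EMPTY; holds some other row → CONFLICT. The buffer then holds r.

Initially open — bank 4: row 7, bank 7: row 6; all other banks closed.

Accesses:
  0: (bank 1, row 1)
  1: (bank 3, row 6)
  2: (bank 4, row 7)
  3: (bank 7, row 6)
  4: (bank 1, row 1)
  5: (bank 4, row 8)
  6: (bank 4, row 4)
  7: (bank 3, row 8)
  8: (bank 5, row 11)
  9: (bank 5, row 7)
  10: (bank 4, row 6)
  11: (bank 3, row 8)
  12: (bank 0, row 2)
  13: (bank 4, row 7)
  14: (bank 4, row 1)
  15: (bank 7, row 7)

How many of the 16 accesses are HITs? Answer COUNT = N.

COUNT = 4

0: bank 1 row 1 — prev None → EMPTY
1: bank 3 row 6 — prev None → EMPTY
2: bank 4 row 7 — prev 7 → HIT
3: bank 7 row 6 — prev 6 → HIT
4: bank 1 row 1 — prev 1 → HIT
5: bank 4 row 8 — prev 7 → CONFLICT
6: bank 4 row 4 — prev 8 → CONFLICT
7: bank 3 row 8 — prev 6 → CONFLICT
8: bank 5 row 11 — prev None → EMPTY
9: bank 5 row 7 — prev 11 → CONFLICT
10: bank 4 row 6 — prev 4 → CONFLICT
11: bank 3 row 8 — prev 8 → HIT
12: bank 0 row 2 — prev None → EMPTY
13: bank 4 row 7 — prev 6 → CONFLICT
14: bank 4 row 1 — prev 7 → CONFLICT
15: bank 7 row 7 — prev 6 → CONFLICT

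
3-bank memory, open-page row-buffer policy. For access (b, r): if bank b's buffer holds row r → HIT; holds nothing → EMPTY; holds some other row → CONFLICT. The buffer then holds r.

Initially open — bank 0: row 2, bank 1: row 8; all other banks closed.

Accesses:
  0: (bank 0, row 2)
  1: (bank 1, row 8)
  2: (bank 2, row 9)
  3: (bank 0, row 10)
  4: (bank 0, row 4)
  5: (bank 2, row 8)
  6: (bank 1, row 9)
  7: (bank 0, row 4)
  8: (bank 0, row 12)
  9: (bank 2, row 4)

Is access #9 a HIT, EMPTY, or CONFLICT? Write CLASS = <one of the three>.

CLASS = CONFLICT

0: bank 0 row 2 — prev 2 → HIT
1: bank 1 row 8 — prev 8 → HIT
2: bank 2 row 9 — prev None → EMPTY
3: bank 0 row 10 — prev 2 → CONFLICT
4: bank 0 row 4 — prev 10 → CONFLICT
5: bank 2 row 8 — prev 9 → CONFLICT
6: bank 1 row 9 — prev 8 → CONFLICT
7: bank 0 row 4 — prev 4 → HIT
8: bank 0 row 12 — prev 4 → CONFLICT
9: bank 2 row 4 — prev 8 → CONFLICT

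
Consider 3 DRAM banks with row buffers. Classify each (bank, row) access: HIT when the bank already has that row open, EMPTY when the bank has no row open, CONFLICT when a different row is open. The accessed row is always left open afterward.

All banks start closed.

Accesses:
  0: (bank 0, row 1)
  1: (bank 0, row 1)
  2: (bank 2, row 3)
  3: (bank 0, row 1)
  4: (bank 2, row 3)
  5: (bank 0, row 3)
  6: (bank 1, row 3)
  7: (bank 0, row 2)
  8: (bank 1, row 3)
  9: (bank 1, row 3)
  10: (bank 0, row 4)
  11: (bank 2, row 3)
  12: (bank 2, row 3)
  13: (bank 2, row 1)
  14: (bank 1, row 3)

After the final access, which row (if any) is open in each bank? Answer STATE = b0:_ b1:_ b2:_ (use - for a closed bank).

STATE = b0:4 b1:3 b2:1

step 0: bank0 None->1 [EMPTY]
step 1: bank0 1->1 [HIT]
step 2: bank2 None->3 [EMPTY]
step 3: bank0 1->1 [HIT]
step 4: bank2 3->3 [HIT]
step 5: bank0 1->3 [CONFLICT]
step 6: bank1 None->3 [EMPTY]
step 7: bank0 3->2 [CONFLICT]
step 8: bank1 3->3 [HIT]
step 9: bank1 3->3 [HIT]
step 10: bank0 2->4 [CONFLICT]
step 11: bank2 3->3 [HIT]
step 12: bank2 3->3 [HIT]
step 13: bank2 3->1 [CONFLICT]
step 14: bank1 3->3 [HIT]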